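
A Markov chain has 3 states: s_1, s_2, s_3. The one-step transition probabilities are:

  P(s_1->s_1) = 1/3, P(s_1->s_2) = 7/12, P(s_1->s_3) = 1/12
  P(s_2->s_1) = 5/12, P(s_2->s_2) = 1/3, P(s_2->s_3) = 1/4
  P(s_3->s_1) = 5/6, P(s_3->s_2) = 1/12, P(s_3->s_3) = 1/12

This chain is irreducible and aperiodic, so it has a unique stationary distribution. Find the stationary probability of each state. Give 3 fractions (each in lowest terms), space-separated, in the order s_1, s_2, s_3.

Answer: 85/192 13/32 29/192

Derivation:
The stationary distribution satisfies pi = pi * P, i.e.:
  pi_s_1 = 1/3*pi_s_1 + 5/12*pi_s_2 + 5/6*pi_s_3
  pi_s_2 = 7/12*pi_s_1 + 1/3*pi_s_2 + 1/12*pi_s_3
  pi_s_3 = 1/12*pi_s_1 + 1/4*pi_s_2 + 1/12*pi_s_3
with normalization: pi_s_1 + pi_s_2 + pi_s_3 = 1.

Using the first 2 balance equations plus normalization, the linear system A*pi = b is:
  [-2/3, 5/12, 5/6] . pi = 0
  [7/12, -2/3, 1/12] . pi = 0
  [1, 1, 1] . pi = 1

Solving yields:
  pi_s_1 = 85/192
  pi_s_2 = 13/32
  pi_s_3 = 29/192

Verification (pi * P):
  85/192*1/3 + 13/32*5/12 + 29/192*5/6 = 85/192 = pi_s_1  (ok)
  85/192*7/12 + 13/32*1/3 + 29/192*1/12 = 13/32 = pi_s_2  (ok)
  85/192*1/12 + 13/32*1/4 + 29/192*1/12 = 29/192 = pi_s_3  (ok)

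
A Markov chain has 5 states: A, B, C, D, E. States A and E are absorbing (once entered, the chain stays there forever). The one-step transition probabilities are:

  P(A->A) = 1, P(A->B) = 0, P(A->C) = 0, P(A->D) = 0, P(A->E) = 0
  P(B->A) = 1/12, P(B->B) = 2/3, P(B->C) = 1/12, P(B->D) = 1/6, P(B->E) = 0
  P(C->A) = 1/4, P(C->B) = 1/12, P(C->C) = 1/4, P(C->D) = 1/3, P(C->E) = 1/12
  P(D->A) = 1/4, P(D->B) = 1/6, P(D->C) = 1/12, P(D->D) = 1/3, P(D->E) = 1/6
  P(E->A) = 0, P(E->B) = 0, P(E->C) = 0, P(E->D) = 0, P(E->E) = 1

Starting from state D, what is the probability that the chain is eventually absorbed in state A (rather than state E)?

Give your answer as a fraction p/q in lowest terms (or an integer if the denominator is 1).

Let a_i = P(absorbed in A | start in state i).
Boundary conditions: a_A = 1, a_E = 0.
For each transient state i, a_i = sum_j P(i->j) * a_j:
  a_B = 1/12*a_A + 2/3*a_B + 1/12*a_C + 1/6*a_D + 0*a_E
  a_C = 1/4*a_A + 1/12*a_B + 1/4*a_C + 1/3*a_D + 1/12*a_E
  a_D = 1/4*a_A + 1/6*a_B + 1/12*a_C + 1/3*a_D + 1/6*a_E

Substituting a_A = 1 and a_E = 0, rearrange to (I - Q) a = r where r[i] = P(i -> A):
  [1/3, -1/12, -1/6] . (a_B, a_C, a_D) = 1/12
  [-1/12, 3/4, -1/3] . (a_B, a_C, a_D) = 1/4
  [-1/6, -1/12, 2/3] . (a_B, a_C, a_D) = 1/4

Solving yields:
  a_B = 82/109
  a_C = 77/109
  a_D = 71/109

Starting state is D, so the absorption probability is a_D = 71/109.

Answer: 71/109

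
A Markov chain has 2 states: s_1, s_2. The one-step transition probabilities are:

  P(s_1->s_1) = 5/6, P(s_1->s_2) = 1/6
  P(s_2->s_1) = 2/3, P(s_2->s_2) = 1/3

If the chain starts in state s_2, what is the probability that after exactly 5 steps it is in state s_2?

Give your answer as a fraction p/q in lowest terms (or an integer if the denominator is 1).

Answer: 389/1944

Derivation:
Computing P^5 by repeated multiplication:
P^1 =
  s_1: [5/6, 1/6]
  s_2: [2/3, 1/3]
P^2 =
  s_1: [29/36, 7/36]
  s_2: [7/9, 2/9]
P^3 =
  s_1: [173/216, 43/216]
  s_2: [43/54, 11/54]
P^4 =
  s_1: [1037/1296, 259/1296]
  s_2: [259/324, 65/324]
P^5 =
  s_1: [6221/7776, 1555/7776]
  s_2: [1555/1944, 389/1944]

(P^5)[s_2 -> s_2] = 389/1944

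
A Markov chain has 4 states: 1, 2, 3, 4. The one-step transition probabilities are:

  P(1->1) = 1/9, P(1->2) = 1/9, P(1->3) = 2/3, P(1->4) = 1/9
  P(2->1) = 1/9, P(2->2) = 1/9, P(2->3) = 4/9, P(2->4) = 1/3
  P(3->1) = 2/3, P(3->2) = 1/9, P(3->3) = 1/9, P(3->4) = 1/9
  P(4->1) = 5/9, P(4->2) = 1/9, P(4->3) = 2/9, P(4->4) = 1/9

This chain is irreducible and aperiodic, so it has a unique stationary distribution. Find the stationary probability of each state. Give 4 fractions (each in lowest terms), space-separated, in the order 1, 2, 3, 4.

Answer: 215/567 1/9 212/567 11/81

Derivation:
The stationary distribution satisfies pi = pi * P, i.e.:
  pi_1 = 1/9*pi_1 + 1/9*pi_2 + 2/3*pi_3 + 5/9*pi_4
  pi_2 = 1/9*pi_1 + 1/9*pi_2 + 1/9*pi_3 + 1/9*pi_4
  pi_3 = 2/3*pi_1 + 4/9*pi_2 + 1/9*pi_3 + 2/9*pi_4
  pi_4 = 1/9*pi_1 + 1/3*pi_2 + 1/9*pi_3 + 1/9*pi_4
with normalization: pi_1 + pi_2 + pi_3 + pi_4 = 1.

Using the first 3 balance equations plus normalization, the linear system A*pi = b is:
  [-8/9, 1/9, 2/3, 5/9] . pi = 0
  [1/9, -8/9, 1/9, 1/9] . pi = 0
  [2/3, 4/9, -8/9, 2/9] . pi = 0
  [1, 1, 1, 1] . pi = 1

Solving yields:
  pi_1 = 215/567
  pi_2 = 1/9
  pi_3 = 212/567
  pi_4 = 11/81

Verification (pi * P):
  215/567*1/9 + 1/9*1/9 + 212/567*2/3 + 11/81*5/9 = 215/567 = pi_1  (ok)
  215/567*1/9 + 1/9*1/9 + 212/567*1/9 + 11/81*1/9 = 1/9 = pi_2  (ok)
  215/567*2/3 + 1/9*4/9 + 212/567*1/9 + 11/81*2/9 = 212/567 = pi_3  (ok)
  215/567*1/9 + 1/9*1/3 + 212/567*1/9 + 11/81*1/9 = 11/81 = pi_4  (ok)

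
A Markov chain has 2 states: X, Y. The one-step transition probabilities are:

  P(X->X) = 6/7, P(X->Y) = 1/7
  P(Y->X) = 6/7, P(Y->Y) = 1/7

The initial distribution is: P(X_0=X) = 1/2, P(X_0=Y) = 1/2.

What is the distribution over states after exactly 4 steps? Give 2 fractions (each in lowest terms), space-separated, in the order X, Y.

Answer: 6/7 1/7

Derivation:
Propagating the distribution step by step (d_{t+1} = d_t * P):
d_0 = (X=1/2, Y=1/2)
  d_1[X] = 1/2*6/7 + 1/2*6/7 = 6/7
  d_1[Y] = 1/2*1/7 + 1/2*1/7 = 1/7
d_1 = (X=6/7, Y=1/7)
  d_2[X] = 6/7*6/7 + 1/7*6/7 = 6/7
  d_2[Y] = 6/7*1/7 + 1/7*1/7 = 1/7
d_2 = (X=6/7, Y=1/7)
  d_3[X] = 6/7*6/7 + 1/7*6/7 = 6/7
  d_3[Y] = 6/7*1/7 + 1/7*1/7 = 1/7
d_3 = (X=6/7, Y=1/7)
  d_4[X] = 6/7*6/7 + 1/7*6/7 = 6/7
  d_4[Y] = 6/7*1/7 + 1/7*1/7 = 1/7
d_4 = (X=6/7, Y=1/7)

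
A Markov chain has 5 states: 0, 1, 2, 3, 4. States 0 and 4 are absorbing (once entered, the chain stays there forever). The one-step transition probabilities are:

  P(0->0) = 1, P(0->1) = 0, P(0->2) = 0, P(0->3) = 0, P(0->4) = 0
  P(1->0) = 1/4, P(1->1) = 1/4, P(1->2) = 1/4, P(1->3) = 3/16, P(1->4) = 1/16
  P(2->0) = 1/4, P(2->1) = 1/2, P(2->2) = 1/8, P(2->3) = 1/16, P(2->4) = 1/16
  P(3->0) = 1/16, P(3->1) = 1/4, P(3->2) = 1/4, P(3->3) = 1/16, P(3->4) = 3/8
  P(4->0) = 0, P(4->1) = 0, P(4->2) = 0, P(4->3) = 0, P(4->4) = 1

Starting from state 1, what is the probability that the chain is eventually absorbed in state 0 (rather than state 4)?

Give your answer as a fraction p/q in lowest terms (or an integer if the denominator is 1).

Answer: 579/856

Derivation:
Let a_i = P(absorbed in 0 | start in state i).
Boundary conditions: a_0 = 1, a_4 = 0.
For each transient state i, a_i = sum_j P(i->j) * a_j:
  a_1 = 1/4*a_0 + 1/4*a_1 + 1/4*a_2 + 3/16*a_3 + 1/16*a_4
  a_2 = 1/4*a_0 + 1/2*a_1 + 1/8*a_2 + 1/16*a_3 + 1/16*a_4
  a_3 = 1/16*a_0 + 1/4*a_1 + 1/4*a_2 + 1/16*a_3 + 3/8*a_4

Substituting a_0 = 1 and a_4 = 0, rearrange to (I - Q) a = r where r[i] = P(i -> 0):
  [3/4, -1/4, -3/16] . (a_1, a_2, a_3) = 1/4
  [-1/2, 7/8, -1/16] . (a_1, a_2, a_3) = 1/4
  [-1/4, -1/4, 15/16] . (a_1, a_2, a_3) = 1/16

Solving yields:
  a_1 = 579/856
  a_2 = 301/428
  a_3 = 93/214

Starting state is 1, so the absorption probability is a_1 = 579/856.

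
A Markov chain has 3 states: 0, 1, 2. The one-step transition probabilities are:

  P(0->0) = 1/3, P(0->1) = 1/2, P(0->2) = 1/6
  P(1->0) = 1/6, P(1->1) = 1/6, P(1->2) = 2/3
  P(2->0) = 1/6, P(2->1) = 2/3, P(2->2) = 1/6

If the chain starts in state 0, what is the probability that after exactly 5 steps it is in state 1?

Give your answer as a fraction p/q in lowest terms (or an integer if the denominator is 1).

Computing P^5 by repeated multiplication:
P^1 =
  0: [1/3, 1/2, 1/6]
  1: [1/6, 1/6, 2/3]
  2: [1/6, 2/3, 1/6]
P^2 =
  0: [2/9, 13/36, 5/12]
  1: [7/36, 5/9, 1/4]
  2: [7/36, 11/36, 1/2]
P^3 =
  0: [11/54, 97/216, 25/72]
  1: [43/216, 77/216, 4/9]
  2: [43/216, 13/27, 23/72]
P^4 =
  0: [65/324, 529/1296, 169/432]
  1: [259/1296, 295/648, 149/432]
  2: [259/1296, 509/1296, 11/27]
P^5 =
  0: [389/1944, 3337/7776, 961/2592]
  1: [1555/7776, 3155/7776, 511/1296]
  2: [1555/7776, 1699/3888, 941/2592]

(P^5)[0 -> 1] = 3337/7776

Answer: 3337/7776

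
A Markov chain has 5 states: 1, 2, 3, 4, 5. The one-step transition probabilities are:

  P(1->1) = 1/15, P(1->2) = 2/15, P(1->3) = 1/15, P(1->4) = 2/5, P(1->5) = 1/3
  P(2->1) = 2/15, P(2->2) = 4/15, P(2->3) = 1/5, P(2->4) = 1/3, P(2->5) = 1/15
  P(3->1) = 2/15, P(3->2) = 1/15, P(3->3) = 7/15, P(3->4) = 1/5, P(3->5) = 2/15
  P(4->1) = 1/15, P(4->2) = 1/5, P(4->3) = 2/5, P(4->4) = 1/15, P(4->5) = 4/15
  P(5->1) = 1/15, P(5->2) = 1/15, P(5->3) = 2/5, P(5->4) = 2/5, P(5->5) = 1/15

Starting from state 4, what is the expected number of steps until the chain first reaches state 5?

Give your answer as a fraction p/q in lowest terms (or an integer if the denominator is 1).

Let h_i = expected steps to first reach 5 from state i.
Boundary: h_5 = 0.
First-step equations for the other states:
  h_1 = 1 + 1/15*h_1 + 2/15*h_2 + 1/15*h_3 + 2/5*h_4 + 1/3*h_5
  h_2 = 1 + 2/15*h_1 + 4/15*h_2 + 1/5*h_3 + 1/3*h_4 + 1/15*h_5
  h_3 = 1 + 2/15*h_1 + 1/15*h_2 + 7/15*h_3 + 1/5*h_4 + 2/15*h_5
  h_4 = 1 + 1/15*h_1 + 1/5*h_2 + 2/5*h_3 + 1/15*h_4 + 4/15*h_5

Substituting h_5 = 0 and rearranging gives the linear system (I - Q) h = 1:
  [14/15, -2/15, -1/15, -2/5] . (h_1, h_2, h_3, h_4) = 1
  [-2/15, 11/15, -1/5, -1/3] . (h_1, h_2, h_3, h_4) = 1
  [-2/15, -1/15, 8/15, -1/5] . (h_1, h_2, h_3, h_4) = 1
  [-1/15, -1/5, -2/5, 14/15] . (h_1, h_2, h_3, h_4) = 1

Solving yields:
  h_1 = 38775/8516
  h_2 = 51825/8516
  h_3 = 24285/4258
  h_4 = 43815/8516

Starting state is 4, so the expected hitting time is h_4 = 43815/8516.

Answer: 43815/8516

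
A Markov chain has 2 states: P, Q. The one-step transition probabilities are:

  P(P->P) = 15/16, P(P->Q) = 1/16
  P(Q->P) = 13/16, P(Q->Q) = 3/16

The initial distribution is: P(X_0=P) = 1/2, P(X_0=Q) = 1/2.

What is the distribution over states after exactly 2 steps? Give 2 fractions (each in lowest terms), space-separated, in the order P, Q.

Propagating the distribution step by step (d_{t+1} = d_t * P):
d_0 = (P=1/2, Q=1/2)
  d_1[P] = 1/2*15/16 + 1/2*13/16 = 7/8
  d_1[Q] = 1/2*1/16 + 1/2*3/16 = 1/8
d_1 = (P=7/8, Q=1/8)
  d_2[P] = 7/8*15/16 + 1/8*13/16 = 59/64
  d_2[Q] = 7/8*1/16 + 1/8*3/16 = 5/64
d_2 = (P=59/64, Q=5/64)

Answer: 59/64 5/64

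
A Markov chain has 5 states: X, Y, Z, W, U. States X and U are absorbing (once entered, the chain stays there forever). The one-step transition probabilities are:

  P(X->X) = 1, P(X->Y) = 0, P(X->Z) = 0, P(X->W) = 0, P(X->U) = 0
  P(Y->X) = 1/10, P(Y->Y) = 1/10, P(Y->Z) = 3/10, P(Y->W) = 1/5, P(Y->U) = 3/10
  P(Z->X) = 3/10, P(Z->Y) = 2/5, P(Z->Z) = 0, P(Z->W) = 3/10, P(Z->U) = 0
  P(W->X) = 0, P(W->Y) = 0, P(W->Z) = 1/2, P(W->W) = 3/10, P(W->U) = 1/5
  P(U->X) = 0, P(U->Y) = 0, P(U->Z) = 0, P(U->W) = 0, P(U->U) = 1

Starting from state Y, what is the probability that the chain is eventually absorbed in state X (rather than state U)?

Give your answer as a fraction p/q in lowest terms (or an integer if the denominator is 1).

Answer: 148/371

Derivation:
Let a_i = P(absorbed in X | start in state i).
Boundary conditions: a_X = 1, a_U = 0.
For each transient state i, a_i = sum_j P(i->j) * a_j:
  a_Y = 1/10*a_X + 1/10*a_Y + 3/10*a_Z + 1/5*a_W + 3/10*a_U
  a_Z = 3/10*a_X + 2/5*a_Y + 0*a_Z + 3/10*a_W + 0*a_U
  a_W = 0*a_X + 0*a_Y + 1/2*a_Z + 3/10*a_W + 1/5*a_U

Substituting a_X = 1 and a_U = 0, rearrange to (I - Q) a = r where r[i] = P(i -> X):
  [9/10, -3/10, -1/5] . (a_Y, a_Z, a_W) = 1/10
  [-2/5, 1, -3/10] . (a_Y, a_Z, a_W) = 3/10
  [0, -1/2, 7/10] . (a_Y, a_Z, a_W) = 0

Solving yields:
  a_Y = 148/371
  a_Z = 31/53
  a_W = 155/371

Starting state is Y, so the absorption probability is a_Y = 148/371.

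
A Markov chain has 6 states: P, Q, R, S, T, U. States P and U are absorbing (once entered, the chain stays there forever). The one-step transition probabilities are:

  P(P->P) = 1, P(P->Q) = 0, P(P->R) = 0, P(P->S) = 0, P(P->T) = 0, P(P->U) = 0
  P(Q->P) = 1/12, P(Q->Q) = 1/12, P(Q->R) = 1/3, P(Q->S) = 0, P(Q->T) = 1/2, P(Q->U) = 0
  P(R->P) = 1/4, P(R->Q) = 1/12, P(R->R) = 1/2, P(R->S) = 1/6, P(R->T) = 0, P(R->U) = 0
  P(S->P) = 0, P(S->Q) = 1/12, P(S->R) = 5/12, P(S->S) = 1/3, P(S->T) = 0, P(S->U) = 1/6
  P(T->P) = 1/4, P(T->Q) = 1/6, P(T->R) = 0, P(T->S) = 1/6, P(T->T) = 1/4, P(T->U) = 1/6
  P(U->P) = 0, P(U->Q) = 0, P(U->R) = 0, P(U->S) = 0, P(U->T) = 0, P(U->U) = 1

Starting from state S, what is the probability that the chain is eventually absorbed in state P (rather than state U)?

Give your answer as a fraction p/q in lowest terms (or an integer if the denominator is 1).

Answer: 285/469

Derivation:
Let a_i = P(absorbed in P | start in state i).
Boundary conditions: a_P = 1, a_U = 0.
For each transient state i, a_i = sum_j P(i->j) * a_j:
  a_Q = 1/12*a_P + 1/12*a_Q + 1/3*a_R + 0*a_S + 1/2*a_T + 0*a_U
  a_R = 1/4*a_P + 1/12*a_Q + 1/2*a_R + 1/6*a_S + 0*a_T + 0*a_U
  a_S = 0*a_P + 1/12*a_Q + 5/12*a_R + 1/3*a_S + 0*a_T + 1/6*a_U
  a_T = 1/4*a_P + 1/6*a_Q + 0*a_R + 1/6*a_S + 1/4*a_T + 1/6*a_U

Substituting a_P = 1 and a_U = 0, rearrange to (I - Q) a = r where r[i] = P(i -> P):
  [11/12, -1/3, 0, -1/2] . (a_Q, a_R, a_S, a_T) = 1/12
  [-1/12, 1/2, -1/6, 0] . (a_Q, a_R, a_S, a_T) = 1/4
  [-1/12, -5/12, 2/3, 0] . (a_Q, a_R, a_S, a_T) = 0
  [-1/6, 0, -1/6, 3/4] . (a_Q, a_R, a_S, a_T) = 1/4

Solving yields:
  a_Q = 345/469
  a_R = 387/469
  a_S = 285/469
  a_T = 127/201

Starting state is S, so the absorption probability is a_S = 285/469.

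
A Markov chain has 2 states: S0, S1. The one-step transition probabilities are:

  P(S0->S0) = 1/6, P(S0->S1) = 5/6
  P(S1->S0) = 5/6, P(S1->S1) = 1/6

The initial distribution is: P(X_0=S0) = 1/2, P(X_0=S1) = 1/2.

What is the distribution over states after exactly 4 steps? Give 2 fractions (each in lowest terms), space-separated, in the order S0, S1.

Propagating the distribution step by step (d_{t+1} = d_t * P):
d_0 = (S0=1/2, S1=1/2)
  d_1[S0] = 1/2*1/6 + 1/2*5/6 = 1/2
  d_1[S1] = 1/2*5/6 + 1/2*1/6 = 1/2
d_1 = (S0=1/2, S1=1/2)
  d_2[S0] = 1/2*1/6 + 1/2*5/6 = 1/2
  d_2[S1] = 1/2*5/6 + 1/2*1/6 = 1/2
d_2 = (S0=1/2, S1=1/2)
  d_3[S0] = 1/2*1/6 + 1/2*5/6 = 1/2
  d_3[S1] = 1/2*5/6 + 1/2*1/6 = 1/2
d_3 = (S0=1/2, S1=1/2)
  d_4[S0] = 1/2*1/6 + 1/2*5/6 = 1/2
  d_4[S1] = 1/2*5/6 + 1/2*1/6 = 1/2
d_4 = (S0=1/2, S1=1/2)

Answer: 1/2 1/2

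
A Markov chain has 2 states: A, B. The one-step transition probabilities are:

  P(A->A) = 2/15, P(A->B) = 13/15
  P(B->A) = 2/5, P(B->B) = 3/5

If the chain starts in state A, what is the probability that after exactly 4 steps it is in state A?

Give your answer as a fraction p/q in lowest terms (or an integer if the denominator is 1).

Answer: 16162/50625

Derivation:
Computing P^4 by repeated multiplication:
P^1 =
  A: [2/15, 13/15]
  B: [2/5, 3/5]
P^2 =
  A: [82/225, 143/225]
  B: [22/75, 53/75]
P^3 =
  A: [1022/3375, 2353/3375]
  B: [362/1125, 763/1125]
P^4 =
  A: [16162/50625, 34463/50625]
  B: [5302/16875, 11573/16875]

(P^4)[A -> A] = 16162/50625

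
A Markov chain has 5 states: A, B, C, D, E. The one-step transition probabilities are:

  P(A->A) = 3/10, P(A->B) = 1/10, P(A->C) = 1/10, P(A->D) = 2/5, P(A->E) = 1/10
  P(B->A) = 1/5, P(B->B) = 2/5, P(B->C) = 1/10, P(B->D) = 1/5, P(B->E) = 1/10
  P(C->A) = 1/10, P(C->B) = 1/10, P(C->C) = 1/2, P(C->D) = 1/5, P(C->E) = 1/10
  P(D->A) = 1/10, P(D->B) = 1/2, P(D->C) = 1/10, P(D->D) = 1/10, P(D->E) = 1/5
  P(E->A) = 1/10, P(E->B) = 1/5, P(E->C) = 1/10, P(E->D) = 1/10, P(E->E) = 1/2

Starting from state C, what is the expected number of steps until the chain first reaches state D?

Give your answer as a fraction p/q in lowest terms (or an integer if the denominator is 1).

Let h_i = expected steps to first reach D from state i.
Boundary: h_D = 0.
First-step equations for the other states:
  h_A = 1 + 3/10*h_A + 1/10*h_B + 1/10*h_C + 2/5*h_D + 1/10*h_E
  h_B = 1 + 1/5*h_A + 2/5*h_B + 1/10*h_C + 1/5*h_D + 1/10*h_E
  h_C = 1 + 1/10*h_A + 1/10*h_B + 1/2*h_C + 1/5*h_D + 1/10*h_E
  h_E = 1 + 1/10*h_A + 1/5*h_B + 1/10*h_C + 1/10*h_D + 1/2*h_E

Substituting h_D = 0 and rearranging gives the linear system (I - Q) h = 1:
  [7/10, -1/10, -1/10, -1/10] . (h_A, h_B, h_C, h_E) = 1
  [-1/5, 3/5, -1/10, -1/10] . (h_A, h_B, h_C, h_E) = 1
  [-1/10, -1/10, 1/2, -1/10] . (h_A, h_B, h_C, h_E) = 1
  [-1/10, -1/5, -1/10, 1/2] . (h_A, h_B, h_C, h_E) = 1

Solving yields:
  h_A = 60/17
  h_B = 540/119
  h_C = 80/17
  h_E = 650/119

Starting state is C, so the expected hitting time is h_C = 80/17.

Answer: 80/17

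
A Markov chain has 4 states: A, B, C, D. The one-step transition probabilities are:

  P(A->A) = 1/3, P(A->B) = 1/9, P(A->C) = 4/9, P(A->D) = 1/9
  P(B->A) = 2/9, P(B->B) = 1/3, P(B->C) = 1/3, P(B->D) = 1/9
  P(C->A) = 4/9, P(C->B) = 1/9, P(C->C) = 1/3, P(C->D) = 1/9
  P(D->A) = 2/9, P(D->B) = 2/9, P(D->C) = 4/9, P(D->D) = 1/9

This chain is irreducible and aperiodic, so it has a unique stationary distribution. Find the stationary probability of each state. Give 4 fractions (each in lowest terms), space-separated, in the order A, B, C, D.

Answer: 109/315 10/63 121/315 1/9

Derivation:
The stationary distribution satisfies pi = pi * P, i.e.:
  pi_A = 1/3*pi_A + 2/9*pi_B + 4/9*pi_C + 2/9*pi_D
  pi_B = 1/9*pi_A + 1/3*pi_B + 1/9*pi_C + 2/9*pi_D
  pi_C = 4/9*pi_A + 1/3*pi_B + 1/3*pi_C + 4/9*pi_D
  pi_D = 1/9*pi_A + 1/9*pi_B + 1/9*pi_C + 1/9*pi_D
with normalization: pi_A + pi_B + pi_C + pi_D = 1.

Using the first 3 balance equations plus normalization, the linear system A*pi = b is:
  [-2/3, 2/9, 4/9, 2/9] . pi = 0
  [1/9, -2/3, 1/9, 2/9] . pi = 0
  [4/9, 1/3, -2/3, 4/9] . pi = 0
  [1, 1, 1, 1] . pi = 1

Solving yields:
  pi_A = 109/315
  pi_B = 10/63
  pi_C = 121/315
  pi_D = 1/9

Verification (pi * P):
  109/315*1/3 + 10/63*2/9 + 121/315*4/9 + 1/9*2/9 = 109/315 = pi_A  (ok)
  109/315*1/9 + 10/63*1/3 + 121/315*1/9 + 1/9*2/9 = 10/63 = pi_B  (ok)
  109/315*4/9 + 10/63*1/3 + 121/315*1/3 + 1/9*4/9 = 121/315 = pi_C  (ok)
  109/315*1/9 + 10/63*1/9 + 121/315*1/9 + 1/9*1/9 = 1/9 = pi_D  (ok)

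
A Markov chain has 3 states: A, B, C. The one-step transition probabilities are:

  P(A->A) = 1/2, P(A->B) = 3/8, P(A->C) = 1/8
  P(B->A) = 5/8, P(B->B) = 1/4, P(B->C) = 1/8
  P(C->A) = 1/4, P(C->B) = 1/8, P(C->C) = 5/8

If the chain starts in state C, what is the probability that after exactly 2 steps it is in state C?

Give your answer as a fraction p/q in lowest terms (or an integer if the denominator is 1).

Computing P^2 by repeated multiplication:
P^1 =
  A: [1/2, 3/8, 1/8]
  B: [5/8, 1/4, 1/8]
  C: [1/4, 1/8, 5/8]
P^2 =
  A: [33/64, 19/64, 3/16]
  B: [1/2, 5/16, 3/16]
  C: [23/64, 13/64, 7/16]

(P^2)[C -> C] = 7/16

Answer: 7/16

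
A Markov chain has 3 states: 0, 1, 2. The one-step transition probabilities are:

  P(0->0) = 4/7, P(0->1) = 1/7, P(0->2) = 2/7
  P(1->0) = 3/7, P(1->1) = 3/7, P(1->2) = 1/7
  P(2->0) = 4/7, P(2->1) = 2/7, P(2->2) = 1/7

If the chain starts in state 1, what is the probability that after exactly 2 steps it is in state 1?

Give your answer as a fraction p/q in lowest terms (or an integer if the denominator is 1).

Computing P^2 by repeated multiplication:
P^1 =
  0: [4/7, 1/7, 2/7]
  1: [3/7, 3/7, 1/7]
  2: [4/7, 2/7, 1/7]
P^2 =
  0: [27/49, 11/49, 11/49]
  1: [25/49, 2/7, 10/49]
  2: [26/49, 12/49, 11/49]

(P^2)[1 -> 1] = 2/7

Answer: 2/7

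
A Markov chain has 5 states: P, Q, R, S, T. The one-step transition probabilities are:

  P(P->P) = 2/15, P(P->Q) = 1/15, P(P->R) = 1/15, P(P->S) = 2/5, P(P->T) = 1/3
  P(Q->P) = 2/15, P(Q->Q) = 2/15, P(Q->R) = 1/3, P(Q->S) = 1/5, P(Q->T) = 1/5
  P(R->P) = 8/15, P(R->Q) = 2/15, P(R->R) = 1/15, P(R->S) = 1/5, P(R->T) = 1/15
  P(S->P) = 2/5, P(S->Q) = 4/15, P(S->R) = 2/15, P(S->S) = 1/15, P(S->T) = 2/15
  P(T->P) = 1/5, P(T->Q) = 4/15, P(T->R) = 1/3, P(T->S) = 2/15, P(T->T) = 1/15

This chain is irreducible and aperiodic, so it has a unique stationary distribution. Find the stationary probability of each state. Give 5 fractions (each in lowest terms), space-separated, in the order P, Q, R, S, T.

The stationary distribution satisfies pi = pi * P, i.e.:
  pi_P = 2/15*pi_P + 2/15*pi_Q + 8/15*pi_R + 2/5*pi_S + 1/5*pi_T
  pi_Q = 1/15*pi_P + 2/15*pi_Q + 2/15*pi_R + 4/15*pi_S + 4/15*pi_T
  pi_R = 1/15*pi_P + 1/3*pi_Q + 1/15*pi_R + 2/15*pi_S + 1/3*pi_T
  pi_S = 2/5*pi_P + 1/5*pi_Q + 1/5*pi_R + 1/15*pi_S + 2/15*pi_T
  pi_T = 1/3*pi_P + 1/5*pi_Q + 1/15*pi_R + 2/15*pi_S + 1/15*pi_T
with normalization: pi_P + pi_Q + pi_R + pi_S + pi_T = 1.

Using the first 4 balance equations plus normalization, the linear system A*pi = b is:
  [-13/15, 2/15, 8/15, 2/5, 1/5] . pi = 0
  [1/15, -13/15, 2/15, 4/15, 4/15] . pi = 0
  [1/15, 1/3, -14/15, 2/15, 1/3] . pi = 0
  [2/5, 1/5, 1/5, -14/15, 2/15] . pi = 0
  [1, 1, 1, 1, 1] . pi = 1

Solving yields:
  pi_P = 23180/85529
  pi_Q = 14300/85529
  pi_R = 14738/85529
  pi_S = 18301/85529
  pi_T = 15010/85529

Verification (pi * P):
  23180/85529*2/15 + 14300/85529*2/15 + 14738/85529*8/15 + 18301/85529*2/5 + 15010/85529*1/5 = 23180/85529 = pi_P  (ok)
  23180/85529*1/15 + 14300/85529*2/15 + 14738/85529*2/15 + 18301/85529*4/15 + 15010/85529*4/15 = 14300/85529 = pi_Q  (ok)
  23180/85529*1/15 + 14300/85529*1/3 + 14738/85529*1/15 + 18301/85529*2/15 + 15010/85529*1/3 = 14738/85529 = pi_R  (ok)
  23180/85529*2/5 + 14300/85529*1/5 + 14738/85529*1/5 + 18301/85529*1/15 + 15010/85529*2/15 = 18301/85529 = pi_S  (ok)
  23180/85529*1/3 + 14300/85529*1/5 + 14738/85529*1/15 + 18301/85529*2/15 + 15010/85529*1/15 = 15010/85529 = pi_T  (ok)

Answer: 23180/85529 14300/85529 14738/85529 18301/85529 15010/85529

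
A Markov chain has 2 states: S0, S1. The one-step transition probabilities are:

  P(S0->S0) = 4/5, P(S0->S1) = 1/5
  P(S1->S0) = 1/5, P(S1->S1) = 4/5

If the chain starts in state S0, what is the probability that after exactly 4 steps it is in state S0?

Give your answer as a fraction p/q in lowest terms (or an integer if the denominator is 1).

Computing P^4 by repeated multiplication:
P^1 =
  S0: [4/5, 1/5]
  S1: [1/5, 4/5]
P^2 =
  S0: [17/25, 8/25]
  S1: [8/25, 17/25]
P^3 =
  S0: [76/125, 49/125]
  S1: [49/125, 76/125]
P^4 =
  S0: [353/625, 272/625]
  S1: [272/625, 353/625]

(P^4)[S0 -> S0] = 353/625

Answer: 353/625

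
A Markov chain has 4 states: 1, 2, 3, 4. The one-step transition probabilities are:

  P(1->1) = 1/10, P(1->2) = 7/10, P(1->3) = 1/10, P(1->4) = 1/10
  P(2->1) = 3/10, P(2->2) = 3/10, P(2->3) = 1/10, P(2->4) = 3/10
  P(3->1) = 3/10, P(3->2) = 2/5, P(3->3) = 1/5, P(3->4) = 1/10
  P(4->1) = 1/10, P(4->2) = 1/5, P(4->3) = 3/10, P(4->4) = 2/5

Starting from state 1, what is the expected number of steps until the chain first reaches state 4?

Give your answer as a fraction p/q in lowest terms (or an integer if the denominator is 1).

Let h_i = expected steps to first reach 4 from state i.
Boundary: h_4 = 0.
First-step equations for the other states:
  h_1 = 1 + 1/10*h_1 + 7/10*h_2 + 1/10*h_3 + 1/10*h_4
  h_2 = 1 + 3/10*h_1 + 3/10*h_2 + 1/10*h_3 + 3/10*h_4
  h_3 = 1 + 3/10*h_1 + 2/5*h_2 + 1/5*h_3 + 1/10*h_4

Substituting h_4 = 0 and rearranging gives the linear system (I - Q) h = 1:
  [9/10, -7/10, -1/10] . (h_1, h_2, h_3) = 1
  [-3/10, 7/10, -1/10] . (h_1, h_2, h_3) = 1
  [-3/10, -2/5, 4/5] . (h_1, h_2, h_3) = 1

Solving yields:
  h_1 = 210/41
  h_2 = 180/41
  h_3 = 220/41

Starting state is 1, so the expected hitting time is h_1 = 210/41.

Answer: 210/41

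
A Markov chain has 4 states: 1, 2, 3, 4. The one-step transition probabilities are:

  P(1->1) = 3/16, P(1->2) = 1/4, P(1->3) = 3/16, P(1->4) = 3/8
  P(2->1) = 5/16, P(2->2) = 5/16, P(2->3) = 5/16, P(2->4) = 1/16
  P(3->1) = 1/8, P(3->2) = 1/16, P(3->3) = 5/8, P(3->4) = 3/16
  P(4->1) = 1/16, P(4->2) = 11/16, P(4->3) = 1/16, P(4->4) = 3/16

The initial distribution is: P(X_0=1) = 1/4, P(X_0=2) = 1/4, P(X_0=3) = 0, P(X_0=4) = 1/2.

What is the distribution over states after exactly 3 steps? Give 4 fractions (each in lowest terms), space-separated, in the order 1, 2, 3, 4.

Answer: 1575/8192 2335/8192 2767/8192 1515/8192

Derivation:
Propagating the distribution step by step (d_{t+1} = d_t * P):
d_0 = (1=1/4, 2=1/4, 3=0, 4=1/2)
  d_1[1] = 1/4*3/16 + 1/4*5/16 + 0*1/8 + 1/2*1/16 = 5/32
  d_1[2] = 1/4*1/4 + 1/4*5/16 + 0*1/16 + 1/2*11/16 = 31/64
  d_1[3] = 1/4*3/16 + 1/4*5/16 + 0*5/8 + 1/2*1/16 = 5/32
  d_1[4] = 1/4*3/8 + 1/4*1/16 + 0*3/16 + 1/2*3/16 = 13/64
d_1 = (1=5/32, 2=31/64, 3=5/32, 4=13/64)
  d_2[1] = 5/32*3/16 + 31/64*5/16 + 5/32*1/8 + 13/64*1/16 = 109/512
  d_2[2] = 5/32*1/4 + 31/64*5/16 + 5/32*1/16 + 13/64*11/16 = 87/256
  d_2[3] = 5/32*3/16 + 31/64*5/16 + 5/32*5/8 + 13/64*1/16 = 149/512
  d_2[4] = 5/32*3/8 + 31/64*1/16 + 5/32*3/16 + 13/64*3/16 = 5/32
d_2 = (1=109/512, 2=87/256, 3=149/512, 4=5/32)
  d_3[1] = 109/512*3/16 + 87/256*5/16 + 149/512*1/8 + 5/32*1/16 = 1575/8192
  d_3[2] = 109/512*1/4 + 87/256*5/16 + 149/512*1/16 + 5/32*11/16 = 2335/8192
  d_3[3] = 109/512*3/16 + 87/256*5/16 + 149/512*5/8 + 5/32*1/16 = 2767/8192
  d_3[4] = 109/512*3/8 + 87/256*1/16 + 149/512*3/16 + 5/32*3/16 = 1515/8192
d_3 = (1=1575/8192, 2=2335/8192, 3=2767/8192, 4=1515/8192)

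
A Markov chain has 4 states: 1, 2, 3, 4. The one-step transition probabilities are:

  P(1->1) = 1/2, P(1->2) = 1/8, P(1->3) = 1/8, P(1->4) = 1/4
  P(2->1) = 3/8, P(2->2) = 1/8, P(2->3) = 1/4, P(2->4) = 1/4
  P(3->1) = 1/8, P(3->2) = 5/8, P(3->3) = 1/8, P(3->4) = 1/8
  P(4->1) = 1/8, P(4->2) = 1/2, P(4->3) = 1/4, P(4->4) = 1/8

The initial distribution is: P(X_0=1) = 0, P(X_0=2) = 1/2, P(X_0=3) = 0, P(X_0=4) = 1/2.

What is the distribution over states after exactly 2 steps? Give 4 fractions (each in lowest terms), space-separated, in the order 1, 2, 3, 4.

Answer: 19/64 41/128 3/16 25/128

Derivation:
Propagating the distribution step by step (d_{t+1} = d_t * P):
d_0 = (1=0, 2=1/2, 3=0, 4=1/2)
  d_1[1] = 0*1/2 + 1/2*3/8 + 0*1/8 + 1/2*1/8 = 1/4
  d_1[2] = 0*1/8 + 1/2*1/8 + 0*5/8 + 1/2*1/2 = 5/16
  d_1[3] = 0*1/8 + 1/2*1/4 + 0*1/8 + 1/2*1/4 = 1/4
  d_1[4] = 0*1/4 + 1/2*1/4 + 0*1/8 + 1/2*1/8 = 3/16
d_1 = (1=1/4, 2=5/16, 3=1/4, 4=3/16)
  d_2[1] = 1/4*1/2 + 5/16*3/8 + 1/4*1/8 + 3/16*1/8 = 19/64
  d_2[2] = 1/4*1/8 + 5/16*1/8 + 1/4*5/8 + 3/16*1/2 = 41/128
  d_2[3] = 1/4*1/8 + 5/16*1/4 + 1/4*1/8 + 3/16*1/4 = 3/16
  d_2[4] = 1/4*1/4 + 5/16*1/4 + 1/4*1/8 + 3/16*1/8 = 25/128
d_2 = (1=19/64, 2=41/128, 3=3/16, 4=25/128)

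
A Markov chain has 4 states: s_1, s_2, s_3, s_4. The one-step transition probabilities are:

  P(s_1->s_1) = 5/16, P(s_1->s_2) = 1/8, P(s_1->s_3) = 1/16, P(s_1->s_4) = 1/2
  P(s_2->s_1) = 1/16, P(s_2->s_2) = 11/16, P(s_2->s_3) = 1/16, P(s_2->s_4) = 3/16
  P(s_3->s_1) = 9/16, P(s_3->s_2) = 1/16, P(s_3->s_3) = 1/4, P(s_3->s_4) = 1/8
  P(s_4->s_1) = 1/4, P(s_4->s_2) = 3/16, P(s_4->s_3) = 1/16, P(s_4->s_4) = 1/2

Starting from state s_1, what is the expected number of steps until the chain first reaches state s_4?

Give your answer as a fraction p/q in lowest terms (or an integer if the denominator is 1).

Answer: 1456/561

Derivation:
Let h_i = expected steps to first reach s_4 from state i.
Boundary: h_s_4 = 0.
First-step equations for the other states:
  h_s_1 = 1 + 5/16*h_s_1 + 1/8*h_s_2 + 1/16*h_s_3 + 1/2*h_s_4
  h_s_2 = 1 + 1/16*h_s_1 + 11/16*h_s_2 + 1/16*h_s_3 + 3/16*h_s_4
  h_s_3 = 1 + 9/16*h_s_1 + 1/16*h_s_2 + 1/4*h_s_3 + 1/8*h_s_4

Substituting h_s_4 = 0 and rearranging gives the linear system (I - Q) h = 1:
  [11/16, -1/8, -1/16] . (h_s_1, h_s_2, h_s_3) = 1
  [-1/16, 5/16, -1/16] . (h_s_1, h_s_2, h_s_3) = 1
  [-9/16, -1/16, 3/4] . (h_s_1, h_s_2, h_s_3) = 1

Solving yields:
  h_s_1 = 1456/561
  h_s_2 = 832/187
  h_s_3 = 2048/561

Starting state is s_1, so the expected hitting time is h_s_1 = 1456/561.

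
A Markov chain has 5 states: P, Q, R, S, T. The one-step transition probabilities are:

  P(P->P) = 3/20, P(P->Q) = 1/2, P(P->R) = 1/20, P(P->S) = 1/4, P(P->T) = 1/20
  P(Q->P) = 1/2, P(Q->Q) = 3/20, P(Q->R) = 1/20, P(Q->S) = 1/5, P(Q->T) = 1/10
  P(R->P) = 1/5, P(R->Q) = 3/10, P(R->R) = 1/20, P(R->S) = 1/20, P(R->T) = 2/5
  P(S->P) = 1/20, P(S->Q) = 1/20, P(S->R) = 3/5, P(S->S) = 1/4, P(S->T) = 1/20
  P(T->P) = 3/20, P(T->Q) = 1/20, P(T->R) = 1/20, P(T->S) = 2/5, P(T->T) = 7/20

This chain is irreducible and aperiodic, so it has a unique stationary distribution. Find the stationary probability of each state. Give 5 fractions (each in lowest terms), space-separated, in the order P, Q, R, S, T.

Answer: 16974/81217 16986/81217 14353/81217 18713/81217 14191/81217

Derivation:
The stationary distribution satisfies pi = pi * P, i.e.:
  pi_P = 3/20*pi_P + 1/2*pi_Q + 1/5*pi_R + 1/20*pi_S + 3/20*pi_T
  pi_Q = 1/2*pi_P + 3/20*pi_Q + 3/10*pi_R + 1/20*pi_S + 1/20*pi_T
  pi_R = 1/20*pi_P + 1/20*pi_Q + 1/20*pi_R + 3/5*pi_S + 1/20*pi_T
  pi_S = 1/4*pi_P + 1/5*pi_Q + 1/20*pi_R + 1/4*pi_S + 2/5*pi_T
  pi_T = 1/20*pi_P + 1/10*pi_Q + 2/5*pi_R + 1/20*pi_S + 7/20*pi_T
with normalization: pi_P + pi_Q + pi_R + pi_S + pi_T = 1.

Using the first 4 balance equations plus normalization, the linear system A*pi = b is:
  [-17/20, 1/2, 1/5, 1/20, 3/20] . pi = 0
  [1/2, -17/20, 3/10, 1/20, 1/20] . pi = 0
  [1/20, 1/20, -19/20, 3/5, 1/20] . pi = 0
  [1/4, 1/5, 1/20, -3/4, 2/5] . pi = 0
  [1, 1, 1, 1, 1] . pi = 1

Solving yields:
  pi_P = 16974/81217
  pi_Q = 16986/81217
  pi_R = 14353/81217
  pi_S = 18713/81217
  pi_T = 14191/81217

Verification (pi * P):
  16974/81217*3/20 + 16986/81217*1/2 + 14353/81217*1/5 + 18713/81217*1/20 + 14191/81217*3/20 = 16974/81217 = pi_P  (ok)
  16974/81217*1/2 + 16986/81217*3/20 + 14353/81217*3/10 + 18713/81217*1/20 + 14191/81217*1/20 = 16986/81217 = pi_Q  (ok)
  16974/81217*1/20 + 16986/81217*1/20 + 14353/81217*1/20 + 18713/81217*3/5 + 14191/81217*1/20 = 14353/81217 = pi_R  (ok)
  16974/81217*1/4 + 16986/81217*1/5 + 14353/81217*1/20 + 18713/81217*1/4 + 14191/81217*2/5 = 18713/81217 = pi_S  (ok)
  16974/81217*1/20 + 16986/81217*1/10 + 14353/81217*2/5 + 18713/81217*1/20 + 14191/81217*7/20 = 14191/81217 = pi_T  (ok)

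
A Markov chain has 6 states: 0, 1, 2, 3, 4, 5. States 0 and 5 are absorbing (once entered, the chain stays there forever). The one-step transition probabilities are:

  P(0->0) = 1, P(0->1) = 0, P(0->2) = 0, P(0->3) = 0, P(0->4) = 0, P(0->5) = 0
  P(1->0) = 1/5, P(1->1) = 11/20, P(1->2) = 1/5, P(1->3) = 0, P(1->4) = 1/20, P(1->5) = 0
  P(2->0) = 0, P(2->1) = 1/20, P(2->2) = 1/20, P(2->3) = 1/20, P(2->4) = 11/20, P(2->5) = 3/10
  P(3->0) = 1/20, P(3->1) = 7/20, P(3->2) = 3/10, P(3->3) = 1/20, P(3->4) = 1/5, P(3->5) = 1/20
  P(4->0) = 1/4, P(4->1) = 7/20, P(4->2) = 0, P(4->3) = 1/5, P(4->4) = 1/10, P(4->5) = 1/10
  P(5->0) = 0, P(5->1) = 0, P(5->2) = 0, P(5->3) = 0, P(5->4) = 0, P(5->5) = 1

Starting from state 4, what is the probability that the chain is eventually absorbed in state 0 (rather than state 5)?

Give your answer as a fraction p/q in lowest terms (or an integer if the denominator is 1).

Answer: 28315/40353

Derivation:
Let a_i = P(absorbed in 0 | start in state i).
Boundary conditions: a_0 = 1, a_5 = 0.
For each transient state i, a_i = sum_j P(i->j) * a_j:
  a_1 = 1/5*a_0 + 11/20*a_1 + 1/5*a_2 + 0*a_3 + 1/20*a_4 + 0*a_5
  a_2 = 0*a_0 + 1/20*a_1 + 1/20*a_2 + 1/20*a_3 + 11/20*a_4 + 3/10*a_5
  a_3 = 1/20*a_0 + 7/20*a_1 + 3/10*a_2 + 1/20*a_3 + 1/5*a_4 + 1/20*a_5
  a_4 = 1/4*a_0 + 7/20*a_1 + 0*a_2 + 1/5*a_3 + 1/10*a_4 + 1/10*a_5

Substituting a_0 = 1 and a_5 = 0, rearrange to (I - Q) a = r where r[i] = P(i -> 0):
  [9/20, -1/5, 0, -1/20] . (a_1, a_2, a_3, a_4) = 1/5
  [-1/20, 19/20, -1/20, -11/20] . (a_1, a_2, a_3, a_4) = 0
  [-7/20, -3/10, 19/20, -1/5] . (a_1, a_2, a_3, a_4) = 1/20
  [-7/20, 0, -1/5, 9/10] . (a_1, a_2, a_3, a_4) = 1/4

Solving yields:
  a_1 = 29647/40353
  a_2 = 19274/40353
  a_3 = 25094/40353
  a_4 = 28315/40353

Starting state is 4, so the absorption probability is a_4 = 28315/40353.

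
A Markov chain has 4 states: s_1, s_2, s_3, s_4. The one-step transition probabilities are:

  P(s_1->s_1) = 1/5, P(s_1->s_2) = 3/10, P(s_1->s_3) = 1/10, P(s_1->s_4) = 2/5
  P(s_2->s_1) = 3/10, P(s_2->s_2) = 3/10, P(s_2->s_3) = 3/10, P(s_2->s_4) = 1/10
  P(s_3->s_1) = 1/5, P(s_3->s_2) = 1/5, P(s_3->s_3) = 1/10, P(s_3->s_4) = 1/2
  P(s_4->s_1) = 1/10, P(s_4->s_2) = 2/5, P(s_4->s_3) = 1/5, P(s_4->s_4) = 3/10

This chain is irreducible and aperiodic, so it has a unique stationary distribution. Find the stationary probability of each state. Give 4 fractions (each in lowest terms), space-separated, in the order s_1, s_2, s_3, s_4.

Answer: 229/1137 353/1137 218/1137 337/1137

Derivation:
The stationary distribution satisfies pi = pi * P, i.e.:
  pi_s_1 = 1/5*pi_s_1 + 3/10*pi_s_2 + 1/5*pi_s_3 + 1/10*pi_s_4
  pi_s_2 = 3/10*pi_s_1 + 3/10*pi_s_2 + 1/5*pi_s_3 + 2/5*pi_s_4
  pi_s_3 = 1/10*pi_s_1 + 3/10*pi_s_2 + 1/10*pi_s_3 + 1/5*pi_s_4
  pi_s_4 = 2/5*pi_s_1 + 1/10*pi_s_2 + 1/2*pi_s_3 + 3/10*pi_s_4
with normalization: pi_s_1 + pi_s_2 + pi_s_3 + pi_s_4 = 1.

Using the first 3 balance equations plus normalization, the linear system A*pi = b is:
  [-4/5, 3/10, 1/5, 1/10] . pi = 0
  [3/10, -7/10, 1/5, 2/5] . pi = 0
  [1/10, 3/10, -9/10, 1/5] . pi = 0
  [1, 1, 1, 1] . pi = 1

Solving yields:
  pi_s_1 = 229/1137
  pi_s_2 = 353/1137
  pi_s_3 = 218/1137
  pi_s_4 = 337/1137

Verification (pi * P):
  229/1137*1/5 + 353/1137*3/10 + 218/1137*1/5 + 337/1137*1/10 = 229/1137 = pi_s_1  (ok)
  229/1137*3/10 + 353/1137*3/10 + 218/1137*1/5 + 337/1137*2/5 = 353/1137 = pi_s_2  (ok)
  229/1137*1/10 + 353/1137*3/10 + 218/1137*1/10 + 337/1137*1/5 = 218/1137 = pi_s_3  (ok)
  229/1137*2/5 + 353/1137*1/10 + 218/1137*1/2 + 337/1137*3/10 = 337/1137 = pi_s_4  (ok)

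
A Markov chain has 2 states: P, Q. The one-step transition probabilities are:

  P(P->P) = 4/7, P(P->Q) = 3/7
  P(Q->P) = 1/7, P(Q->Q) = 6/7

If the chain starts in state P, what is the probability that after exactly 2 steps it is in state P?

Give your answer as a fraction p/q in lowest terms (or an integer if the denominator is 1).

Answer: 19/49

Derivation:
Computing P^2 by repeated multiplication:
P^1 =
  P: [4/7, 3/7]
  Q: [1/7, 6/7]
P^2 =
  P: [19/49, 30/49]
  Q: [10/49, 39/49]

(P^2)[P -> P] = 19/49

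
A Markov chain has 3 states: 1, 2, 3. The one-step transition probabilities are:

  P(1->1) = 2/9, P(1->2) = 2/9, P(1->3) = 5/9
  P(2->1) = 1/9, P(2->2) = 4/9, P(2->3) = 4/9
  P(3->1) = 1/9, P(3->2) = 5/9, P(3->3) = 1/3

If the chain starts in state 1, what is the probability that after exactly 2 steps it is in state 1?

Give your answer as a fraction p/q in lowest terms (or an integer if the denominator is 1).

Computing P^2 by repeated multiplication:
P^1 =
  1: [2/9, 2/9, 5/9]
  2: [1/9, 4/9, 4/9]
  3: [1/9, 5/9, 1/3]
P^2 =
  1: [11/81, 37/81, 11/27]
  2: [10/81, 38/81, 11/27]
  3: [10/81, 37/81, 34/81]

(P^2)[1 -> 1] = 11/81

Answer: 11/81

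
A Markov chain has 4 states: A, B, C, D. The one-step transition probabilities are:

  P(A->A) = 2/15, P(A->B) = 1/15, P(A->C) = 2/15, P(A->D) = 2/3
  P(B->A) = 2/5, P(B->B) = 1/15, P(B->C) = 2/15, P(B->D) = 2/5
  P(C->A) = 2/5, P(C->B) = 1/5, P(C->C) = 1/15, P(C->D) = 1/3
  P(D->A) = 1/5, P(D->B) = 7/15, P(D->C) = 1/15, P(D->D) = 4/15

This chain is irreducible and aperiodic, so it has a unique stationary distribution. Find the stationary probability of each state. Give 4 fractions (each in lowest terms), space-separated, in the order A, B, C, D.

The stationary distribution satisfies pi = pi * P, i.e.:
  pi_A = 2/15*pi_A + 2/5*pi_B + 2/5*pi_C + 1/5*pi_D
  pi_B = 1/15*pi_A + 1/15*pi_B + 1/5*pi_C + 7/15*pi_D
  pi_C = 2/15*pi_A + 2/15*pi_B + 1/15*pi_C + 1/15*pi_D
  pi_D = 2/3*pi_A + 2/5*pi_B + 1/3*pi_C + 4/15*pi_D
with normalization: pi_A + pi_B + pi_C + pi_D = 1.

Using the first 3 balance equations plus normalization, the linear system A*pi = b is:
  [-13/15, 2/5, 2/5, 1/5] . pi = 0
  [1/15, -14/15, 1/5, 7/15] . pi = 0
  [2/15, 2/15, -14/15, 1/15] . pi = 0
  [1, 1, 1, 1] . pi = 1

Solving yields:
  pi_A = 192/763
  pi_B = 185/763
  pi_C = 76/763
  pi_D = 310/763

Verification (pi * P):
  192/763*2/15 + 185/763*2/5 + 76/763*2/5 + 310/763*1/5 = 192/763 = pi_A  (ok)
  192/763*1/15 + 185/763*1/15 + 76/763*1/5 + 310/763*7/15 = 185/763 = pi_B  (ok)
  192/763*2/15 + 185/763*2/15 + 76/763*1/15 + 310/763*1/15 = 76/763 = pi_C  (ok)
  192/763*2/3 + 185/763*2/5 + 76/763*1/3 + 310/763*4/15 = 310/763 = pi_D  (ok)

Answer: 192/763 185/763 76/763 310/763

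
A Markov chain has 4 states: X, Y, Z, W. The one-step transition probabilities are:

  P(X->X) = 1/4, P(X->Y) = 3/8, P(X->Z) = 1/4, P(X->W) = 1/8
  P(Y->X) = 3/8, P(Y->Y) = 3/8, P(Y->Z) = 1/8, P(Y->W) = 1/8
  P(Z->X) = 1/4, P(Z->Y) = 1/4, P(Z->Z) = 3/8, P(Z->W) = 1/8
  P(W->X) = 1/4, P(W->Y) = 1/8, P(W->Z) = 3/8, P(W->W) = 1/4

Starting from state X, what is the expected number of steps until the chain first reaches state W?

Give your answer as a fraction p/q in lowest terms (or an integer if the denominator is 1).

Let h_i = expected steps to first reach W from state i.
Boundary: h_W = 0.
First-step equations for the other states:
  h_X = 1 + 1/4*h_X + 3/8*h_Y + 1/4*h_Z + 1/8*h_W
  h_Y = 1 + 3/8*h_X + 3/8*h_Y + 1/8*h_Z + 1/8*h_W
  h_Z = 1 + 1/4*h_X + 1/4*h_Y + 3/8*h_Z + 1/8*h_W

Substituting h_W = 0 and rearranging gives the linear system (I - Q) h = 1:
  [3/4, -3/8, -1/4] . (h_X, h_Y, h_Z) = 1
  [-3/8, 5/8, -1/8] . (h_X, h_Y, h_Z) = 1
  [-1/4, -1/4, 5/8] . (h_X, h_Y, h_Z) = 1

Solving yields:
  h_X = 8
  h_Y = 8
  h_Z = 8

Starting state is X, so the expected hitting time is h_X = 8.

Answer: 8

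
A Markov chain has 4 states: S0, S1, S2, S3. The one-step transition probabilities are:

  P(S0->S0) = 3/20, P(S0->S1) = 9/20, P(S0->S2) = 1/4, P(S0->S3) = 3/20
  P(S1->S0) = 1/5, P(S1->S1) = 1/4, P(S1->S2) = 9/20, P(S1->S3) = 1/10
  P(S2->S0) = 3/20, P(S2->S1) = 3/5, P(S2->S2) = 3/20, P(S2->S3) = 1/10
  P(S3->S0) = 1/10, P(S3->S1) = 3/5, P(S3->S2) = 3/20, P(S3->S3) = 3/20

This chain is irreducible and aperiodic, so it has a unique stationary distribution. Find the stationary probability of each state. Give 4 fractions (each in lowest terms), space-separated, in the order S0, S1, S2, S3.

Answer: 571/3448 1469/3448 1015/3448 393/3448

Derivation:
The stationary distribution satisfies pi = pi * P, i.e.:
  pi_S0 = 3/20*pi_S0 + 1/5*pi_S1 + 3/20*pi_S2 + 1/10*pi_S3
  pi_S1 = 9/20*pi_S0 + 1/4*pi_S1 + 3/5*pi_S2 + 3/5*pi_S3
  pi_S2 = 1/4*pi_S0 + 9/20*pi_S1 + 3/20*pi_S2 + 3/20*pi_S3
  pi_S3 = 3/20*pi_S0 + 1/10*pi_S1 + 1/10*pi_S2 + 3/20*pi_S3
with normalization: pi_S0 + pi_S1 + pi_S2 + pi_S3 = 1.

Using the first 3 balance equations plus normalization, the linear system A*pi = b is:
  [-17/20, 1/5, 3/20, 1/10] . pi = 0
  [9/20, -3/4, 3/5, 3/5] . pi = 0
  [1/4, 9/20, -17/20, 3/20] . pi = 0
  [1, 1, 1, 1] . pi = 1

Solving yields:
  pi_S0 = 571/3448
  pi_S1 = 1469/3448
  pi_S2 = 1015/3448
  pi_S3 = 393/3448

Verification (pi * P):
  571/3448*3/20 + 1469/3448*1/5 + 1015/3448*3/20 + 393/3448*1/10 = 571/3448 = pi_S0  (ok)
  571/3448*9/20 + 1469/3448*1/4 + 1015/3448*3/5 + 393/3448*3/5 = 1469/3448 = pi_S1  (ok)
  571/3448*1/4 + 1469/3448*9/20 + 1015/3448*3/20 + 393/3448*3/20 = 1015/3448 = pi_S2  (ok)
  571/3448*3/20 + 1469/3448*1/10 + 1015/3448*1/10 + 393/3448*3/20 = 393/3448 = pi_S3  (ok)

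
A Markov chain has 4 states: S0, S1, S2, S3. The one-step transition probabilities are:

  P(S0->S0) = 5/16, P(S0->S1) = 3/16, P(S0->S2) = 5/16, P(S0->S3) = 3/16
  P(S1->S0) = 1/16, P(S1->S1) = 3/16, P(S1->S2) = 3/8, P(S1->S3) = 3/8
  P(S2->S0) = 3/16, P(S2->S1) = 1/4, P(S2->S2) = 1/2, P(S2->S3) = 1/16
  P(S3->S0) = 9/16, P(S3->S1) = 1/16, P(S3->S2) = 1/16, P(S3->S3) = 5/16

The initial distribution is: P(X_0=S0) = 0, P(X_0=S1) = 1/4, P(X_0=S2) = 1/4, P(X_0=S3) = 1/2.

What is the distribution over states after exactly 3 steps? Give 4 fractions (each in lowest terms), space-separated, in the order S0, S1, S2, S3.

Answer: 2345/8192 2939/16384 5337/16384 1709/8192

Derivation:
Propagating the distribution step by step (d_{t+1} = d_t * P):
d_0 = (S0=0, S1=1/4, S2=1/4, S3=1/2)
  d_1[S0] = 0*5/16 + 1/4*1/16 + 1/4*3/16 + 1/2*9/16 = 11/32
  d_1[S1] = 0*3/16 + 1/4*3/16 + 1/4*1/4 + 1/2*1/16 = 9/64
  d_1[S2] = 0*5/16 + 1/4*3/8 + 1/4*1/2 + 1/2*1/16 = 1/4
  d_1[S3] = 0*3/16 + 1/4*3/8 + 1/4*1/16 + 1/2*5/16 = 17/64
d_1 = (S0=11/32, S1=9/64, S2=1/4, S3=17/64)
  d_2[S0] = 11/32*5/16 + 9/64*1/16 + 1/4*3/16 + 17/64*9/16 = 5/16
  d_2[S1] = 11/32*3/16 + 9/64*3/16 + 1/4*1/4 + 17/64*1/16 = 87/512
  d_2[S2] = 11/32*5/16 + 9/64*3/8 + 1/4*1/2 + 17/64*1/16 = 309/1024
  d_2[S3] = 11/32*3/16 + 9/64*3/8 + 1/4*1/16 + 17/64*5/16 = 221/1024
d_2 = (S0=5/16, S1=87/512, S2=309/1024, S3=221/1024)
  d_3[S0] = 5/16*5/16 + 87/512*1/16 + 309/1024*3/16 + 221/1024*9/16 = 2345/8192
  d_3[S1] = 5/16*3/16 + 87/512*3/16 + 309/1024*1/4 + 221/1024*1/16 = 2939/16384
  d_3[S2] = 5/16*5/16 + 87/512*3/8 + 309/1024*1/2 + 221/1024*1/16 = 5337/16384
  d_3[S3] = 5/16*3/16 + 87/512*3/8 + 309/1024*1/16 + 221/1024*5/16 = 1709/8192
d_3 = (S0=2345/8192, S1=2939/16384, S2=5337/16384, S3=1709/8192)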